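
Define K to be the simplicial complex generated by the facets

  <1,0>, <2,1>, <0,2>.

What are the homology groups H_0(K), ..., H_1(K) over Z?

H_0 ≅ Z,  H_1 ≅ Z.

We work with the vertex ordering 0 < 1 < 2. The simplices of K, each written with vertices in increasing order, are:

  0-simplices (3): [0], [1], [2]
  1-simplices (3): [0,1], [0,2], [1,2]

giving chain groups C_0 ≅ Z^3, C_1 ≅ Z^3.

∂_1: C_1 → C_0 is given by ∂[p,q] = [q] − [p].
The resulting 3×3 matrix has rank 2, and its Smith normal form has invariant factors (1,1).

Reading off H_k = ker ∂_k / im ∂_{k+1}:

  H_0: rank C_0 − rank ∂_1 = 3 − 2 = 1, and the invariant factors of ∂_1 are all 1, so H_0 = Z.
  H_1: rank ker ∂_1 − rank ∂_2 = (3 − 2) − 0 = 1, and there is no ∂_2, so H_1 = Z.

As a check, the Euler characteristic is 3 − 3 = 0, which agrees with 1 − 1 = 0.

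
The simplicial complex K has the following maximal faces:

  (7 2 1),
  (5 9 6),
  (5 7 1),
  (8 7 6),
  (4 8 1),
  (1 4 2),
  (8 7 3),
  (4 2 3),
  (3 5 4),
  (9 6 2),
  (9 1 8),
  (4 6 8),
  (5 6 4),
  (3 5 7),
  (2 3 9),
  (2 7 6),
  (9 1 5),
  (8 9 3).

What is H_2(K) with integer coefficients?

Fix the vertex order 1 < 2 < 3 < 4 < 5 < 6 < 7 < 8 < 9 and write every simplex with vertices in increasing order. Then dim K = 2 and the simplices of K are:

  0-simplices (9): [1], [2], [3], [4], [5], [6], [7], [8], [9]
  1-simplices (27): (27 of them)
  2-simplices (18): [1,2,4], [1,2,7], [1,4,8], [1,5,7], [1,5,9], [1,8,9], [2,3,4], [2,3,9], [2,6,7], [2,6,9], [3,4,5], [3,5,7], [3,7,8], [3,8,9], [4,5,6], [4,6,8], [5,6,9], [6,7,8]

giving chain groups C_0 ≅ Z^9, C_1 ≅ Z^27, C_2 ≅ Z^18.

∂_1: C_1 → C_0 sends each edge [p,q] (with p < q) to q − p.
This gives a 9×27 integer matrix of rank 8; reducing to Smith normal form yields diagonal entries (1,1,1,1,1,1,1,1).

Boundary ∂_2: C_2 → C_1 acts by ∂[p,q,r] = [q,r] − [p,r] + [p,q]. For instance
  ∂[4,6,8] = [6,8] − [4,8] + [4,6],
  ∂[3,5,7] = [5,7] − [3,7] + [3,5].
This gives a 27×18 integer matrix of rank 17; reducing to Smith normal form yields diagonal entries (1,1,1,1,1,1,1,1,1,1,1,1,1,1,1,1,1).

Computing H_k = (kernel of ∂_k) / (image of ∂_{k+1}):

  H_2: rank ker ∂_2 − rank ∂_3 = (18 − 17) − 0 = 1, and there is no ∂_3, so H_2 ≅ Z.

H_2 = Z.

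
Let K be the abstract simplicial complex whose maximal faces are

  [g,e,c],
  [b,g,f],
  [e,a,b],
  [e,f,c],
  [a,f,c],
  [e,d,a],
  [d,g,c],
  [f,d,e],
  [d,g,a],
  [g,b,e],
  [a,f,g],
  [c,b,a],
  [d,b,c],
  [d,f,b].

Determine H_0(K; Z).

Order the vertices as a < b < c < d < e < f < g. Listing each simplex with vertices in this order, K has dimension 2 with simplices:

  0-simplices (7): a, b, c, d, e, f, g
  1-simplices (21): ab, ac, ad, ae, af, ag, bc, bd, be, bf, bg, cd, ce, cf, cg, de, df, dg, ef, eg, fg
  2-simplices (14): abc, abe, acf, ade, adg, afg, bcd, bdf, beg, bfg, cdg, cef, ceg, def

so the chain groups are C_0 ≅ Z^7, C_1 ≅ Z^21, C_2 ≅ Z^14.

The boundary map ∂_1: C_1 → C_0 sends each edge [p,q] (with p < q) to q − p.
The resulting 7×21 matrix has rank 6, and its Smith normal form has invariant factors (1,1,1,1,1,1).

∂_2: C_2 → C_1 maps a triangle to the signed sum of its edges. For instance
  ∂abc = bc − ac + ab,
  ∂acf = cf − af + ac.
This gives a 21×14 integer matrix of rank 13; reducing to Smith normal form yields diagonal entries (1,1,1,1,1,1,1,1,1,1,1,1,1).

From H_k ≅ ker(∂_k) / im(∂_{k+1}) we obtain:

  H_0: rank C_0 − rank ∂_1 = 7 − 6 = 1, and the invariant factors of ∂_1 are all 1, so H_0 = Z.

H_0 ≅ Z.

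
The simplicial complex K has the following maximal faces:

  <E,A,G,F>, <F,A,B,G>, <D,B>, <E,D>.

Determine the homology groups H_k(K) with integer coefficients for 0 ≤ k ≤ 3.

Fix the vertex order A < B < D < E < F < G and write every simplex with vertices in increasing order. Then dim K = 3 and the simplices of K are:

  0-simplices (6): A, B, D, E, F, G
  1-simplices (11): AB, AE, AF, AG, BD, BF, BG, DE, EF, EG, FG
  2-simplices (7): ABF, ABG, AEF, AEG, AFG, BFG, EFG
  3-simplices (2): ABFG, AEFG

so the chain groups are C_0 ≅ Z^6, C_1 ≅ Z^11, C_2 ≅ Z^7, C_3 ≅ Z^2.

∂_1: C_1 → C_0 maps an edge to its endpoints' difference, ∂[p,q] = q − p. For instance
  ∂EG = G − E.
This gives a 6×11 integer matrix of rank 5; reducing to Smith normal form yields diagonal entries (1,1,1,1,1).

Boundary ∂_2: C_2 → C_1 maps a triangle to the signed sum of its edges. For instance
  ∂AEG = EG − AG + AE,
  ∂ABG = BG − AG + AB.
This gives a 11×7 integer matrix of rank 5; reducing to Smith normal form yields diagonal entries (1,1,1,1,1).

∂_3: C_3 → C_2 sends each 3-simplex σ to the alternating sum Σ_i (−1)^i (σ with its i-th vertex removed). For instance
  ∂AEFG = EFG − AFG + AEG − AEF,
  ∂ABFG = BFG − AFG + ABG − ABF.
The 7×2 boundary matrix has rank 2 and Smith normal form diag(1,1).

Computing H_k = (kernel of ∂_k) / (image of ∂_{k+1}):

  H_0: rank C_0 − rank ∂_1 = 6 − 5 = 1, and the invariant factors of ∂_1 are all 1, so H_0 ≅ Z.
  H_1: rank ker ∂_1 − rank ∂_2 = (11 − 5) − 5 = 1, and the invariant factors of ∂_2 are all 1, so H_1 ≅ Z.
  H_2: rank ker ∂_2 − rank ∂_3 = (7 − 5) − 2 = 0, and the invariant factors of ∂_3 are all 1, so H_2 ≅ 0.
  H_3: rank ker ∂_3 − rank ∂_4 = (2 − 2) − 0 = 0, and there is no ∂_4, so H_3 ≅ 0.

H_0 ≅ Z,  H_1 ≅ Z,  H_2 = 0,  H_3 = 0.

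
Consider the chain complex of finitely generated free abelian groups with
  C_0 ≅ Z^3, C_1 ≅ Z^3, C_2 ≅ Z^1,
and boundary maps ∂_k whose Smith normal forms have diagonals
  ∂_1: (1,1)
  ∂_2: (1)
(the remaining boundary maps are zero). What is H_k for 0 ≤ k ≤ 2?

H_0 ≅ Z,  H_1 = 0,  H_2 = 0.

H_0: b_0 = 3 − 0 − 2 = 1; torsion from ∂_1 factors > 1: none. So H_0 ≅ Z.
H_1: b_1 = 3 − 2 − 1 = 0; torsion from ∂_2 factors > 1: none. So H_1 ≅ 0.
H_2: b_2 = 1 − 1 − 0 = 0; torsion from ∂_3 factors > 1: none. So H_2 ≅ 0.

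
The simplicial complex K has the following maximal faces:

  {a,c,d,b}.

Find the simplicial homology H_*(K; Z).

K has 4 vertices, 6 edges, 4 triangles, 1 3-simplex.
rank ∂_0 = 0, rank ∂_1 = 3 ⇒ b_0 = 4 − 0 − 3 = 1; all invariant factors of ∂_1 are 1 so no torsion. So H_0 = Z.
rank ∂_1 = 3, rank ∂_2 = 3 ⇒ b_1 = 6 − 3 − 3 = 0; all invariant factors of ∂_2 are 1 so no torsion. So H_1 = 0.
rank ∂_2 = 3, rank ∂_3 = 1 ⇒ b_2 = 4 − 3 − 1 = 0; all invariant factors of ∂_3 are 1 so no torsion. So H_2 = 0.
rank ∂_3 = 1, rank ∂_4 = 0 ⇒ b_3 = 1 − 1 − 0 = 0. So H_3 = 0.

H_0 = Z,  H_1 = 0,  H_2 = 0,  H_3 = 0.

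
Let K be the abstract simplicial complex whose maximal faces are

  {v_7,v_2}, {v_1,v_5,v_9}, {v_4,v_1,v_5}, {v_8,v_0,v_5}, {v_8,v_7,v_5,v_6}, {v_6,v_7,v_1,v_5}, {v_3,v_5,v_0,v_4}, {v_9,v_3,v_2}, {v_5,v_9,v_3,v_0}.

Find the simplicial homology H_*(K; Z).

H_0 ≅ Z,  H_1 ≅ Z,  H_2 = 0,  H_3 = 0.

Fix the vertex order v_0 < v_1 < v_2 < v_3 < v_4 < v_5 < v_6 < v_7 < v_8 < v_9 and write every simplex with vertices in increasing order. Then dim K = 3 and the simplices of K are:

  0-simplices (10): [v_0], [v_1], [v_2], [v_3], [v_4], [v_5], [v_6], [v_7], [v_8], [v_9]
  1-simplices (24): (24 of them)
  2-simplices (18): (18 of them)
  3-simplices (4): [v_0,v_3,v_4,v_5], [v_0,v_3,v_5,v_9], [v_1,v_5,v_6,v_7], [v_5,v_6,v_7,v_8]

Hence C_0 ≅ Z^10, C_1 ≅ Z^24, C_2 ≅ Z^18, C_3 ≅ Z^4.

The boundary map ∂_1: C_1 → C_0 is given by ∂[p,q] = [q] − [p].
As a 10×24 matrix over Z this has rank 9, with invariant factors (1,1,1,1,1,1,1,1,1).

Boundary ∂_2: C_2 → C_1 acts by ∂[p,q,r] = [q,r] − [p,r] + [p,q]. For instance
  ∂[v_0,v_3,v_4] = [v_3,v_4] − [v_0,v_4] + [v_0,v_3],
  ∂[v_0,v_3,v_5] = [v_3,v_5] − [v_0,v_5] + [v_0,v_3].
The resulting 24×18 matrix has rank 14, and its Smith normal form has invariant factors (1,1,1,1,1,1,1,1,1,1,1,1,1,1).

The boundary map ∂_3: C_3 → C_2 sends each 3-simplex σ to the alternating sum Σ_i (−1)^i (σ with its i-th vertex removed). For instance
  ∂[v_5,v_6,v_7,v_8] = [v_6,v_7,v_8] − [v_5,v_7,v_8] + [v_5,v_6,v_8] − [v_5,v_6,v_7],
  ∂[v_0,v_3,v_4,v_5] = [v_3,v_4,v_5] − [v_0,v_4,v_5] + [v_0,v_3,v_5] − [v_0,v_3,v_4].
The 18×4 boundary matrix has rank 4 and Smith normal form diag(1,1,1,1).

From H_k ≅ ker(∂_k) / im(∂_{k+1}) we obtain:

  H_0: rank C_0 − rank ∂_1 = 10 − 9 = 1, and the invariant factors of ∂_1 are all 1, so H_0 ≅ Z.
  H_1: rank ker ∂_1 − rank ∂_2 = (24 − 9) − 14 = 1, and the invariant factors of ∂_2 are all 1, so H_1 ≅ Z.
  H_2: rank ker ∂_2 − rank ∂_3 = (18 − 14) − 4 = 0, and the invariant factors of ∂_3 are all 1, so H_2 ≅ 0.
  H_3: rank ker ∂_3 − rank ∂_4 = (4 − 4) − 0 = 0, and there is no ∂_4, so H_3 ≅ 0.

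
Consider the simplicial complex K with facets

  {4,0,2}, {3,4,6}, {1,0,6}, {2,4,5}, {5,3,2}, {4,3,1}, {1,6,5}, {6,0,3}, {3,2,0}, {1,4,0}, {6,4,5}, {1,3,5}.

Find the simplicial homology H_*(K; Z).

K has 7 vertices, 18 edges, 12 triangles.
rank ∂_0 = 0, rank ∂_1 = 6 ⇒ b_0 = 7 − 0 − 6 = 1; all invariant factors of ∂_1 are 1 so no torsion. So H_0 ≅ Z.
rank ∂_1 = 6, rank ∂_2 = 12 ⇒ b_1 = 18 − 6 − 12 = 0; ∂_2 has invariant factor(s) [2] giving torsion. So H_1 ≅ Z/2Z.
rank ∂_2 = 12, rank ∂_3 = 0 ⇒ b_2 = 12 − 12 − 0 = 0. So H_2 ≅ 0.

H_0 = Z,  H_1 = Z/2Z,  H_2 = 0.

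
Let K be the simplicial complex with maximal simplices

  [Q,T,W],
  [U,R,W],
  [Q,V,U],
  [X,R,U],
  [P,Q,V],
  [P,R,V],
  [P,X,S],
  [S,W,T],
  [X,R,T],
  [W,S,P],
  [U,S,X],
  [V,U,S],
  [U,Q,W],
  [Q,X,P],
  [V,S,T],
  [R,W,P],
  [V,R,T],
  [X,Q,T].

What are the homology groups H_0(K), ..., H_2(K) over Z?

H_0 ≅ Z,  H_1 ≅ Z^2,  H_2 ≅ Z.

We work with the vertex ordering P < Q < R < S < T < U < V < W < X. The simplices of K, each written with vertices in increasing order, are:

  0-simplices (9): P, Q, R, S, T, U, V, W, X
  1-simplices (27): PQ, PR, PS, PV, PW, PX, QT, QU, QV, QW, QX, RT, RU, RV, RW, RX, ST, SU, SV, SW, SX, TV, TW, TX, UV, UW, UX
  2-simplices (18): PQV, PQX, PRV, PRW, PSW, PSX, QTW, QTX, QUV, QUW, RTV, RTX, RUW, RUX, STV, STW, SUV, SUX

so the chain groups are C_0 ≅ Z^9, C_1 ≅ Z^27, C_2 ≅ Z^18.

The boundary map ∂_1: C_1 → C_0 sends each edge [p,q] (with p < q) to q − p. For instance
  ∂RW = W − R.
The resulting 9×27 matrix has rank 8, and its Smith normal form has invariant factors (1,1,1,1,1,1,1,1).

The boundary map ∂_2: C_2 → C_1 sends each 2-simplex [p,q,r] to [q,r] − [p,r] + [p,q]. For instance
  ∂QUV = UV − QV + QU,
  ∂RUX = UX − RX + RU.
As a 27×18 matrix over Z this has rank 17, with invariant factors (1,1,1,1,1,1,1,1,1,1,1,1,1,1,1,1,1).

Computing H_k = (kernel of ∂_k) / (image of ∂_{k+1}):

  H_0: rank C_0 − rank ∂_1 = 9 − 8 = 1, and the invariant factors of ∂_1 are all 1, so H_0 ≅ Z.
  H_1: rank ker ∂_1 − rank ∂_2 = (27 − 8) − 17 = 2, and the invariant factors of ∂_2 are all 1, so H_1 ≅ Z^2.
  H_2: rank ker ∂_2 − rank ∂_3 = (18 − 17) − 0 = 1, and there is no ∂_3, so H_2 ≅ Z.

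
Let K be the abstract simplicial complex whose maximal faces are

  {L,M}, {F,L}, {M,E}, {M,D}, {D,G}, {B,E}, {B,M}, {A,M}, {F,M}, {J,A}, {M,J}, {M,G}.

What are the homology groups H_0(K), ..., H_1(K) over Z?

Order the vertices as A < B < D < E < F < G < J < L < M. Listing each simplex with vertices in this order, K has dimension 1 with simplices:

  0-simplices (9): A, B, D, E, F, G, J, L, M
  1-simplices (12): AJ, AM, BE, BM, DG, DM, EM, FL, FM, GM, JM, LM

so the chain groups are C_0 ≅ Z^9, C_1 ≅ Z^12.

Boundary ∂_1: C_1 → C_0 sends each edge [p,q] (with p < q) to q − p. For instance
  ∂DM = M − D.
As a 9×12 matrix over Z this has rank 8, with invariant factors (1,1,1,1,1,1,1,1).

Computing H_k = (kernel of ∂_k) / (image of ∂_{k+1}):

  H_0: rank C_0 − rank ∂_1 = 9 − 8 = 1, and the invariant factors of ∂_1 are all 1, so H_0 ≅ Z.
  H_1: rank ker ∂_1 − rank ∂_2 = (12 − 8) − 0 = 4, and there is no ∂_2, so H_1 ≅ Z^4.

H_0 ≅ Z,  H_1 ≅ Z^4.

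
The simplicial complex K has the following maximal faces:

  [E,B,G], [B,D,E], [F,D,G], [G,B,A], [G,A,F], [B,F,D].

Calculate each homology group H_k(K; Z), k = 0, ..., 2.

K has 6 vertices, 12 edges, 6 triangles.
rank ∂_0 = 0, rank ∂_1 = 5 ⇒ b_0 = 6 − 0 − 5 = 1; all invariant factors of ∂_1 are 1 so no torsion. So H_0 = Z.
rank ∂_1 = 5, rank ∂_2 = 6 ⇒ b_1 = 12 − 5 − 6 = 1; all invariant factors of ∂_2 are 1 so no torsion. So H_1 = Z.
rank ∂_2 = 6, rank ∂_3 = 0 ⇒ b_2 = 6 − 6 − 0 = 0. So H_2 = 0.

H_0 ≅ Z,  H_1 ≅ Z,  H_2 = 0.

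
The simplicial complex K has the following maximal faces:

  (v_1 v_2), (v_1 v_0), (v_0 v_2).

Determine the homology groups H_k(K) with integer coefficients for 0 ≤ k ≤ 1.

H_0 ≅ Z,  H_1 ≅ Z.

K has 3 vertices, 3 edges.
rank ∂_0 = 0, rank ∂_1 = 2 ⇒ b_0 = 3 − 0 − 2 = 1; all invariant factors of ∂_1 are 1 so no torsion. So H_0 = Z.
rank ∂_1 = 2, rank ∂_2 = 0 ⇒ b_1 = 3 − 2 − 0 = 1. So H_1 = Z.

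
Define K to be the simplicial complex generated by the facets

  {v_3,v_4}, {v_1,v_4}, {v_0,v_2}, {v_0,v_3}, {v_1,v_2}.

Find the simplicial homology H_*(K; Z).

We work with the vertex ordering v_0 < v_1 < v_2 < v_3 < v_4. The simplices of K, each written with vertices in increasing order, are:

  0-simplices (5): [v_0], [v_1], [v_2], [v_3], [v_4]
  1-simplices (5): [v_0,v_2], [v_0,v_3], [v_1,v_2], [v_1,v_4], [v_3,v_4]

so the chain groups are C_0 ≅ Z^5, C_1 ≅ Z^5.

The boundary map ∂_1: C_1 → C_0 sends each edge [p,q] (with p < q) to q − p.
The resulting 5×5 matrix has rank 4, and its Smith normal form has invariant factors (1,1,1,1).

Computing H_k = (kernel of ∂_k) / (image of ∂_{k+1}):

  H_0: rank C_0 − rank ∂_1 = 5 − 4 = 1, and the invariant factors of ∂_1 are all 1, so H_0 = Z.
  H_1: rank ker ∂_1 − rank ∂_2 = (5 − 4) − 0 = 1, and there is no ∂_2, so H_1 = Z.

(K is a triangulation of the circle S^1.)

H_0 = Z,  H_1 = Z.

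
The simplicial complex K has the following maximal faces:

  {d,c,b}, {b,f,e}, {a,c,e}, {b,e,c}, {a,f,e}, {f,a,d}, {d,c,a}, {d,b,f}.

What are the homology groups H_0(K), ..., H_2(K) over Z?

We work with the vertex ordering a < b < c < d < e < f. The simplices of K, each written with vertices in increasing order, are:

  0-simplices (6): a, b, c, d, e, f
  1-simplices (12): ac, ad, ae, af, bc, bd, be, bf, cd, ce, df, ef
  2-simplices (8): acd, ace, adf, aef, bcd, bce, bdf, bef

Hence C_0 ≅ Z^6, C_1 ≅ Z^12, C_2 ≅ Z^8.

The boundary map ∂_1: C_1 → C_0 sends each edge [p,q] (with p < q) to q − p. For instance
  ∂df = f − d.
This gives a 6×12 integer matrix of rank 5; reducing to Smith normal form yields diagonal entries (1,1,1,1,1).

The boundary map ∂_2: C_2 → C_1 maps a triangle to the signed sum of its edges. For instance
  ∂acd = cd − ad + ac,
  ∂bcd = cd − bd + bc.
The resulting 12×8 matrix has rank 7, and its Smith normal form has invariant factors (1,1,1,1,1,1,1).

From H_k ≅ ker(∂_k) / im(∂_{k+1}) we obtain:

  H_0: rank C_0 − rank ∂_1 = 6 − 5 = 1, and the invariant factors of ∂_1 are all 1, so H_0 = Z.
  H_1: rank ker ∂_1 − rank ∂_2 = (12 − 5) − 7 = 0, and the invariant factors of ∂_2 are all 1, so H_1 = 0.
  H_2: rank ker ∂_2 − rank ∂_3 = (8 − 7) − 0 = 1, and there is no ∂_3, so H_2 = Z.

As a check, the Euler characteristic is 6 − 12 + 8 = 2, which agrees with 1 − 0 + 1 = 2.
(K is a triangulation of the 2-sphere S^2.)

H_0 = Z,  H_1 = 0,  H_2 = Z.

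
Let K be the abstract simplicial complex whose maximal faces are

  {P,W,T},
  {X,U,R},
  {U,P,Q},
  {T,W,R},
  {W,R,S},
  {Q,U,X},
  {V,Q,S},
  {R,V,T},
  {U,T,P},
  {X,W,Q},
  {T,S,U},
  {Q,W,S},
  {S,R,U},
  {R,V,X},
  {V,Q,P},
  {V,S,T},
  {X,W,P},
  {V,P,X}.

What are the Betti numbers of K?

Order the vertices as P < Q < R < S < T < U < V < W < X. Listing each simplex with vertices in this order, K has dimension 2 with simplices:

  0-simplices (9): P, Q, R, S, T, U, V, W, X
  1-simplices (27): PQ, PT, PU, PV, PW, PX, QS, QU, QV, QW, QX, RS, RT, RU, RV, RW, RX, ST, SU, SV, SW, TU, TV, TW, UX, VX, WX
  2-simplices (18): PQU, PQV, PTU, PTW, PVX, PWX, QSV, QSW, QUX, QWX, RSU, RSW, RTV, RTW, RUX, RVX, STU, STV

so the chain groups are C_0 ≅ Z^9, C_1 ≅ Z^27, C_2 ≅ Z^18.

∂_1: C_1 → C_0 is given by ∂[p,q] = [q] − [p]. For instance
  ∂WX = X − W.
This gives a 9×27 integer matrix of rank 8; reducing to Smith normal form yields diagonal entries (1,1,1,1,1,1,1,1).

Boundary ∂_2: C_2 → C_1 maps a triangle to the signed sum of its edges. For instance
  ∂RSW = SW − RW + RS,
  ∂RUX = UX − RX + RU.
As a 27×18 matrix over Z this has rank 18, with invariant factors (1,1,1,1,1,1,1,1,1,1,1,1,1,1,1,1,1,2).

Now H_k = ker ∂_k / im ∂_{k+1}, so:

  H_0: rank C_0 − rank ∂_1 = 9 − 8 = 1, and the invariant factors of ∂_1 are all 1, so H_0 ≅ Z.
  H_1: rank ker ∂_1 − rank ∂_2 = (27 − 8) − 18 = 1, and ∂_2 has invariant factor 2 > 1, so H_1 ≅ Z × Z/2.
  H_2: rank ker ∂_2 − rank ∂_3 = (18 − 18) − 0 = 0, and there is no ∂_3, so H_2 ≅ 0.

Hence the Betti numbers are b_0 = 1, b_1 = 1, b_2 = 0.

b_0 = 1, b_1 = 1, b_2 = 0.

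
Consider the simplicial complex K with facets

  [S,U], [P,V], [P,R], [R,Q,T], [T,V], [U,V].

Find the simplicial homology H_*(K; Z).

H_0 ≅ Z,  H_1 ≅ Z,  H_2 = 0.

Take the total order P < Q < R < S < T < U < V on the vertex set. Then K (dimension 2) consists of the simplices:

  0-simplices (7): P, Q, R, S, T, U, V
  1-simplices (8): PR, PV, QR, QT, RT, SU, TV, UV
  2-simplices (1): QRT

so the chain groups are C_0 ≅ Z^7, C_1 ≅ Z^8, C_2 ≅ Z^1.

The boundary map ∂_1: C_1 → C_0 maps an edge to its endpoints' difference, ∂[p,q] = q − p. For instance
  ∂PV = V − P.
The 7×8 boundary matrix has rank 6 and Smith normal form diag(1,1,1,1,1,1).

Boundary ∂_2: C_2 → C_1 maps a triangle to the signed sum of its edges. For instance
  ∂QRT = RT − QT + QR.
This gives a 8×1 integer matrix of rank 1; reducing to Smith normal form yields diagonal entries (1).

From H_k ≅ ker(∂_k) / im(∂_{k+1}) we obtain:

  H_0: rank C_0 − rank ∂_1 = 7 − 6 = 1, and the invariant factors of ∂_1 are all 1, so H_0 = Z.
  H_1: rank ker ∂_1 − rank ∂_2 = (8 − 6) − 1 = 1, and the invariant factors of ∂_2 are all 1, so H_1 = Z.
  H_2: rank ker ∂_2 − rank ∂_3 = (1 − 1) − 0 = 0, and there is no ∂_3, so H_2 = 0.

As a check, the Euler characteristic is 7 − 8 + 1 = 0, which agrees with 1 − 1 + 0 = 0.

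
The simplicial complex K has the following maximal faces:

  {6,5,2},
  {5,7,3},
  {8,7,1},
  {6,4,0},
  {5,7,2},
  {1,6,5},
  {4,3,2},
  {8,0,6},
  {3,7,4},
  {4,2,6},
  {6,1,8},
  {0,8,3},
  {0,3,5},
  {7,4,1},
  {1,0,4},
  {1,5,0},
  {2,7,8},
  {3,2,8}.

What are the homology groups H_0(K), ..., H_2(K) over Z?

Fix the vertex order 0 < 1 < 2 < 3 < 4 < 5 < 6 < 7 < 8 and write every simplex with vertices in increasing order. Then dim K = 2 and the simplices of K are:

  0-simplices (9): [0], [1], [2], [3], [4], [5], [6], [7], [8]
  1-simplices (27): (27 of them)
  2-simplices (18): [0,1,4], [0,1,5], [0,3,5], [0,3,8], [0,4,6], [0,6,8], [1,4,7], [1,5,6], [1,6,8], [1,7,8], [2,3,4], [2,3,8], [2,4,6], [2,5,6], [2,5,7], [2,7,8], [3,4,7], [3,5,7]

Hence C_0 ≅ Z^9, C_1 ≅ Z^27, C_2 ≅ Z^18.

∂_1: C_1 → C_0 sends each edge [p,q] (with p < q) to q − p. For instance
  ∂[1,7] = [7] − [1].
The resulting 9×27 matrix has rank 8, and its Smith normal form has invariant factors (1,1,1,1,1,1,1,1).

The boundary map ∂_2: C_2 → C_1 acts by ∂[p,q,r] = [q,r] − [p,r] + [p,q]. For instance
  ∂[1,5,6] = [5,6] − [1,6] + [1,5],
  ∂[0,4,6] = [4,6] − [0,6] + [0,4].
This gives a 27×18 integer matrix of rank 18; reducing to Smith normal form yields diagonal entries (1,1,1,1,1,1,1,1,1,1,1,1,1,1,1,1,1,2).

Now H_k = ker ∂_k / im ∂_{k+1}, so:

  H_0: rank C_0 − rank ∂_1 = 9 − 8 = 1, and the invariant factors of ∂_1 are all 1, so H_0 = Z.
  H_1: rank ker ∂_1 − rank ∂_2 = (27 − 8) − 18 = 1, and ∂_2 has invariant factor 2 > 1, so H_1 = Z ⊕ Z/2Z.
  H_2: rank ker ∂_2 − rank ∂_3 = (18 − 18) − 0 = 0, and there is no ∂_3, so H_2 = 0.

(K is a triangulation of the Klein bottle.)

H_0 ≅ Z,  H_1 ≅ Z ⊕ Z/2Z,  H_2 = 0.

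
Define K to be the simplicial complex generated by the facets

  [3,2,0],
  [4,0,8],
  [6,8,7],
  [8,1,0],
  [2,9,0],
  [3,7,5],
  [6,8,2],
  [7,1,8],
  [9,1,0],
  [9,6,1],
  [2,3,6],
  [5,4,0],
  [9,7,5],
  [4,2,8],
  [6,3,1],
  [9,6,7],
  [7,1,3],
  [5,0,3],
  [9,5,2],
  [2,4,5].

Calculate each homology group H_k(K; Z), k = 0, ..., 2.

Take the total order 0 < 1 < 2 < 3 < 4 < 5 < 6 < 7 < 8 < 9 on the vertex set. Then K (dimension 2) consists of the simplices:

  0-simplices (10): [0], [1], [2], [3], [4], [5], [6], [7], [8], [9]
  1-simplices (30): (30 of them)
  2-simplices (20): (20 of them)

giving chain groups C_0 ≅ Z^10, C_1 ≅ Z^30, C_2 ≅ Z^20.

Boundary ∂_1: C_1 → C_0 is given by ∂[p,q] = [q] − [p]. For instance
  ∂[1,3] = [3] − [1].
As a 10×30 matrix over Z this has rank 9, with invariant factors (1,1,1,1,1,1,1,1,1).

Boundary ∂_2: C_2 → C_1 acts by ∂[p,q,r] = [q,r] − [p,r] + [p,q]. For instance
  ∂[2,4,5] = [4,5] − [2,5] + [2,4],
  ∂[0,4,5] = [4,5] − [0,5] + [0,4].
This gives a 30×20 integer matrix of rank 20; reducing to Smith normal form yields diagonal entries (1,1,1,1,1,1,1,1,1,1,1,1,1,1,1,1,1,1,1,2).

Reading off H_k = ker ∂_k / im ∂_{k+1}:

  H_0: rank C_0 − rank ∂_1 = 10 − 9 = 1, and the invariant factors of ∂_1 are all 1, so H_0 = Z.
  H_1: rank ker ∂_1 − rank ∂_2 = (30 − 9) − 20 = 1, and ∂_2 has invariant factor 2 > 1, so H_1 = Z ⊕ Z/2.
  H_2: rank ker ∂_2 − rank ∂_3 = (20 − 20) − 0 = 0, and there is no ∂_3, so H_2 = 0.

(K is a triangulation of the Klein bottle.)

H_0 ≅ Z,  H_1 ≅ Z ⊕ Z/2,  H_2 = 0.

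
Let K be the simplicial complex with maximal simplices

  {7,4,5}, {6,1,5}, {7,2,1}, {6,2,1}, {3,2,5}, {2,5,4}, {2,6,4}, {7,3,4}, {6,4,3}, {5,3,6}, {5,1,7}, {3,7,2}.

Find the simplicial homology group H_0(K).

Take the total order 1 < 2 < 3 < 4 < 5 < 6 < 7 on the vertex set. Then K (dimension 2) consists of the simplices:

  0-simplices (7): [1], [2], [3], [4], [5], [6], [7]
  1-simplices (18): [1,2], [1,5], [1,6], [1,7], [2,3], [2,4], [2,5], [2,6], [2,7], [3,4], [3,5], [3,6], [3,7], [4,5], [4,6], [4,7], [5,6], [5,7]
  2-simplices (12): [1,2,6], [1,2,7], [1,5,6], [1,5,7], [2,3,5], [2,3,7], [2,4,5], [2,4,6], [3,4,6], [3,4,7], [3,5,6], [4,5,7]

Hence C_0 ≅ Z^7, C_1 ≅ Z^18, C_2 ≅ Z^12.

Boundary ∂_1: C_1 → C_0 maps an edge to its endpoints' difference, ∂[p,q] = q − p. For instance
  ∂[2,5] = [5] − [2].
The 7×18 boundary matrix has rank 6 and Smith normal form diag(1,1,1,1,1,1).

∂_2: C_2 → C_1 acts by ∂[p,q,r] = [q,r] − [p,r] + [p,q]. For instance
  ∂[3,5,6] = [5,6] − [3,6] + [3,5],
  ∂[1,5,7] = [5,7] − [1,7] + [1,5].
The resulting 18×12 matrix has rank 12, and its Smith normal form has invariant factors (1,1,1,1,1,1,1,1,1,1,1,2).

Now H_k = ker ∂_k / im ∂_{k+1}, so:

  H_0: rank C_0 − rank ∂_1 = 7 − 6 = 1, and the invariant factors of ∂_1 are all 1, so H_0 ≅ Z.

H_0 = Z.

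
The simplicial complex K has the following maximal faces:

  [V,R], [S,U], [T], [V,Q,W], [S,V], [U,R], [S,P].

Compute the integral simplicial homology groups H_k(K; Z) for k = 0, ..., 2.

H_0 ≅ Z^2,  H_1 ≅ Z,  H_2 = 0.

Fix the vertex order P < Q < R < S < T < U < V < W and write every simplex with vertices in increasing order. Then dim K = 2 and the simplices of K are:

  0-simplices (8): P, Q, R, S, T, U, V, W
  1-simplices (8): PS, QV, QW, RU, RV, SU, SV, VW
  2-simplices (1): QVW

so the chain groups are C_0 ≅ Z^8, C_1 ≅ Z^8, C_2 ≅ Z^1.

Boundary ∂_1: C_1 → C_0 maps an edge to its endpoints' difference, ∂[p,q] = q − p.
The resulting 8×8 matrix has rank 6, and its Smith normal form has invariant factors (1,1,1,1,1,1).

Boundary ∂_2: C_2 → C_1 acts by ∂[p,q,r] = [q,r] − [p,r] + [p,q]. For instance
  ∂QVW = VW − QW + QV.
The resulting 8×1 matrix has rank 1, and its Smith normal form has invariant factors (1).

Computing H_k = (kernel of ∂_k) / (image of ∂_{k+1}):

  H_0: rank C_0 − rank ∂_1 = 8 − 6 = 2, and the invariant factors of ∂_1 are all 1, so H_0 = Z^2.
  H_1: rank ker ∂_1 − rank ∂_2 = (8 − 6) − 1 = 1, and the invariant factors of ∂_2 are all 1, so H_1 = Z.
  H_2: rank ker ∂_2 − rank ∂_3 = (1 − 1) − 0 = 0, and there is no ∂_3, so H_2 = 0.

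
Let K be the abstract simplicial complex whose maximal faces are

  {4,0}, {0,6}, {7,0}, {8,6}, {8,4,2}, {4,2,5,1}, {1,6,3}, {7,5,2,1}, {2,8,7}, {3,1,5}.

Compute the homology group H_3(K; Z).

H_3 = 0.

Take the total order 0 < 1 < 2 < 3 < 4 < 5 < 6 < 7 < 8 on the vertex set. Then K (dimension 3) consists of the simplices:

  0-simplices (9): [0], [1], [2], [3], [4], [5], [6], [7], [8]
  1-simplices (20): [0,4], [0,6], [0,7], [1,2], [1,3], [1,4], [1,5], [1,6], [1,7], [2,4], [2,5], [2,7], [2,8], [3,5], [3,6], [4,5], [4,8], [5,7], [6,8], [7,8]
  2-simplices (11): [1,2,4], [1,2,5], [1,2,7], [1,3,5], [1,3,6], [1,4,5], [1,5,7], [2,4,5], [2,4,8], [2,5,7], [2,7,8]
  3-simplices (2): [1,2,4,5], [1,2,5,7]

so the chain groups are C_0 ≅ Z^9, C_1 ≅ Z^20, C_2 ≅ Z^11, C_3 ≅ Z^2.

The boundary map ∂_1: C_1 → C_0 is given by ∂[p,q] = [q] − [p]. For instance
  ∂[4,8] = [8] − [4].
As a 9×20 matrix over Z this has rank 8, with invariant factors (1,1,1,1,1,1,1,1).

∂_2: C_2 → C_1 maps a triangle to the signed sum of its edges. For instance
  ∂[1,2,4] = [2,4] − [1,4] + [1,2],
  ∂[1,2,7] = [2,7] − [1,7] + [1,2].
This gives a 20×11 integer matrix of rank 9; reducing to Smith normal form yields diagonal entries (1,1,1,1,1,1,1,1,1).

∂_3: C_3 → C_2 sends each 3-simplex σ to the alternating sum Σ_i (−1)^i (σ with its i-th vertex removed). For instance
  ∂[1,2,4,5] = [2,4,5] − [1,4,5] + [1,2,5] − [1,2,4],
  ∂[1,2,5,7] = [2,5,7] − [1,5,7] + [1,2,7] − [1,2,5].
As a 11×2 matrix over Z this has rank 2, with invariant factors (1,1).

Reading off H_k = ker ∂_k / im ∂_{k+1}:

  H_3: rank ker ∂_3 − rank ∂_4 = (2 − 2) − 0 = 0, and there is no ∂_4, so H_3 ≅ 0.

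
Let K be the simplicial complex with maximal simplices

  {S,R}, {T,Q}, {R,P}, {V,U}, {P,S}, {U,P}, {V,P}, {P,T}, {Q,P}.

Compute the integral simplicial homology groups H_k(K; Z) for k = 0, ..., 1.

Fix the vertex order P < Q < R < S < T < U < V and write every simplex with vertices in increasing order. Then dim K = 1 and the simplices of K are:

  0-simplices (7): P, Q, R, S, T, U, V
  1-simplices (9): PQ, PR, PS, PT, PU, PV, QT, RS, UV

giving chain groups C_0 ≅ Z^7, C_1 ≅ Z^9.

∂_1: C_1 → C_0 maps an edge to its endpoints' difference, ∂[p,q] = q − p.
As a 7×9 matrix over Z this has rank 6, with invariant factors (1,1,1,1,1,1).

Now H_k = ker ∂_k / im ∂_{k+1}, so:

  H_0: rank C_0 − rank ∂_1 = 7 − 6 = 1, and the invariant factors of ∂_1 are all 1, so H_0 = Z.
  H_1: rank ker ∂_1 − rank ∂_2 = (9 − 6) − 0 = 3, and there is no ∂_2, so H_1 = Z^3.

H_0 = Z,  H_1 = Z^3.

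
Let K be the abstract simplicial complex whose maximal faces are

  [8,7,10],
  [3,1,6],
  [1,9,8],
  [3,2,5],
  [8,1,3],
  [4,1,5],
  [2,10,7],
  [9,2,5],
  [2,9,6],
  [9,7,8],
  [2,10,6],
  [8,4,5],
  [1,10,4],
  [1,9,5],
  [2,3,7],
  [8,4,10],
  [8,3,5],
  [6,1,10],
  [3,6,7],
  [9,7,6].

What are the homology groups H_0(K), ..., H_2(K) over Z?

Take the total order 1 < 2 < 3 < 4 < 5 < 6 < 7 < 8 < 9 < 10 on the vertex set. Then K (dimension 2) consists of the simplices:

  0-simplices (10): [1], [2], [3], [4], [5], [6], [7], [8], [9], [10]
  1-simplices (30): (30 of them)
  2-simplices (20): (20 of them)

Hence C_0 ≅ Z^10, C_1 ≅ Z^30, C_2 ≅ Z^20.

The boundary map ∂_1: C_1 → C_0 sends each edge [p,q] (with p < q) to q − p.
The 10×30 boundary matrix has rank 9 and Smith normal form diag(1,1,1,1,1,1,1,1,1).

The boundary map ∂_2: C_2 → C_1 maps a triangle to the signed sum of its edges. For instance
  ∂[1,8,9] = [8,9] − [1,9] + [1,8],
  ∂[1,4,10] = [4,10] − [1,10] + [1,4].
The resulting 30×20 matrix has rank 20, and its Smith normal form has invariant factors (1,1,1,1,1,1,1,1,1,1,1,1,1,1,1,1,1,1,1,2).

Now H_k = ker ∂_k / im ∂_{k+1}, so:

  H_0: rank C_0 − rank ∂_1 = 10 − 9 = 1, and the invariant factors of ∂_1 are all 1, so H_0 = Z.
  H_1: rank ker ∂_1 − rank ∂_2 = (30 − 9) − 20 = 1, and ∂_2 has invariant factor 2 > 1, so H_1 = Z ⊕ Z/2.
  H_2: rank ker ∂_2 − rank ∂_3 = (20 − 20) − 0 = 0, and there is no ∂_3, so H_2 = 0.

As a check, the Euler characteristic is 10 − 30 + 20 = 0, which agrees with 1 − 1 + 0 = 0.

H_0 = Z,  H_1 = Z ⊕ Z/2,  H_2 = 0.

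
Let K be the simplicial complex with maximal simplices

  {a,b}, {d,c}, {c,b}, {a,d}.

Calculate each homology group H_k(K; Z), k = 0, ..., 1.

We work with the vertex ordering a < b < c < d. The simplices of K, each written with vertices in increasing order, are:

  0-simplices (4): a, b, c, d
  1-simplices (4): ab, ad, bc, cd

giving chain groups C_0 ≅ Z^4, C_1 ≅ Z^4.

∂_1: C_1 → C_0 is given by ∂[p,q] = [q] − [p]. For instance
  ∂cd = d − c.
As a 4×4 matrix over Z this has rank 3, with invariant factors (1,1,1).

From H_k ≅ ker(∂_k) / im(∂_{k+1}) we obtain:

  H_0: rank C_0 − rank ∂_1 = 4 − 3 = 1, and the invariant factors of ∂_1 are all 1, so H_0 ≅ Z.
  H_1: rank ker ∂_1 − rank ∂_2 = (4 − 3) − 0 = 1, and there is no ∂_2, so H_1 ≅ Z.

As a check, the Euler characteristic is 4 − 4 = 0, which agrees with 1 − 1 = 0.
(K is a triangulation of the circle S^1.)

H_0 ≅ Z,  H_1 ≅ Z.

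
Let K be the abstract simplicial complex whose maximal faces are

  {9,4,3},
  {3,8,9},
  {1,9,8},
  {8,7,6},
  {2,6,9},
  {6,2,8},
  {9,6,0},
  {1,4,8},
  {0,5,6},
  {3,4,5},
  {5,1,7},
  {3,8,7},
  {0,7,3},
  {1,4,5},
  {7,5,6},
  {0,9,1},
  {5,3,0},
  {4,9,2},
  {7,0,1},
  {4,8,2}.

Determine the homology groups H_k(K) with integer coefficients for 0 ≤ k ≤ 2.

We work with the vertex ordering 0 < 1 < 2 < 3 < 4 < 5 < 6 < 7 < 8 < 9. The simplices of K, each written with vertices in increasing order, are:

  0-simplices (10): [0], [1], [2], [3], [4], [5], [6], [7], [8], [9]
  1-simplices (30): (30 of them)
  2-simplices (20): (20 of them)

so the chain groups are C_0 ≅ Z^10, C_1 ≅ Z^30, C_2 ≅ Z^20.

∂_1: C_1 → C_0 sends each edge [p,q] (with p < q) to q − p. For instance
  ∂[3,4] = [4] − [3].
The resulting 10×30 matrix has rank 9, and its Smith normal form has invariant factors (1,1,1,1,1,1,1,1,1).

∂_2: C_2 → C_1 acts by ∂[p,q,r] = [q,r] − [p,r] + [p,q]. For instance
  ∂[0,1,7] = [1,7] − [0,7] + [0,1],
  ∂[6,7,8] = [7,8] − [6,8] + [6,7].
The 30×20 boundary matrix has rank 20 and Smith normal form diag(1,1,1,1,1,1,1,1,1,1,1,1,1,1,1,1,1,1,1,2).

From H_k ≅ ker(∂_k) / im(∂_{k+1}) we obtain:

  H_0: rank C_0 − rank ∂_1 = 10 − 9 = 1, and the invariant factors of ∂_1 are all 1, so H_0 = Z.
  H_1: rank ker ∂_1 − rank ∂_2 = (30 − 9) − 20 = 1, and ∂_2 has invariant factor 2 > 1, so H_1 = Z ⊕ Z/2.
  H_2: rank ker ∂_2 − rank ∂_3 = (20 − 20) − 0 = 0, and there is no ∂_3, so H_2 = 0.

H_0 = Z,  H_1 = Z ⊕ Z/2,  H_2 = 0.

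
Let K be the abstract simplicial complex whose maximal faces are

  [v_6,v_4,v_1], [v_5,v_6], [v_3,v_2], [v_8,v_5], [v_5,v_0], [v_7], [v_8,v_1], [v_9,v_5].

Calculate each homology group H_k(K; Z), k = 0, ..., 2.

H_0 = Z^3,  H_1 = Z,  H_2 = 0.

Fix the vertex order v_0 < v_1 < v_2 < v_3 < v_4 < v_5 < v_6 < v_7 < v_8 < v_9 and write every simplex with vertices in increasing order. Then dim K = 2 and the simplices of K are:

  0-simplices (10): [v_0], [v_1], [v_2], [v_3], [v_4], [v_5], [v_6], [v_7], [v_8], [v_9]
  1-simplices (9): [v_0,v_5], [v_1,v_4], [v_1,v_6], [v_1,v_8], [v_2,v_3], [v_4,v_6], [v_5,v_6], [v_5,v_8], [v_5,v_9]
  2-simplices (1): [v_1,v_4,v_6]

giving chain groups C_0 ≅ Z^10, C_1 ≅ Z^9, C_2 ≅ Z^1.

The boundary map ∂_1: C_1 → C_0 sends each edge [p,q] (with p < q) to q − p. For instance
  ∂[v_5,v_9] = [v_9] − [v_5].
This gives a 10×9 integer matrix of rank 7; reducing to Smith normal form yields diagonal entries (1,1,1,1,1,1,1).

Boundary ∂_2: C_2 → C_1 acts by ∂[p,q,r] = [q,r] − [p,r] + [p,q]. For instance
  ∂[v_1,v_4,v_6] = [v_4,v_6] − [v_1,v_6] + [v_1,v_4].
The resulting 9×1 matrix has rank 1, and its Smith normal form has invariant factors (1).

Reading off H_k = ker ∂_k / im ∂_{k+1}:

  H_0: rank C_0 − rank ∂_1 = 10 − 7 = 3, and the invariant factors of ∂_1 are all 1, so H_0 ≅ Z^3.
  H_1: rank ker ∂_1 − rank ∂_2 = (9 − 7) − 1 = 1, and the invariant factors of ∂_2 are all 1, so H_1 ≅ Z.
  H_2: rank ker ∂_2 − rank ∂_3 = (1 − 1) − 0 = 0, and there is no ∂_3, so H_2 ≅ 0.

As a check, the Euler characteristic is 10 − 9 + 1 = 2, which agrees with 3 − 1 + 0 = 2.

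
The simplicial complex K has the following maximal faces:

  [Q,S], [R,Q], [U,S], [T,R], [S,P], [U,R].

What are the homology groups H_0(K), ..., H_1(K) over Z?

H_0 ≅ Z,  H_1 ≅ Z.

Order the vertices as P < Q < R < S < T < U. Listing each simplex with vertices in this order, K has dimension 1 with simplices:

  0-simplices (6): P, Q, R, S, T, U
  1-simplices (6): PS, QR, QS, RT, RU, SU

Hence C_0 ≅ Z^6, C_1 ≅ Z^6.

∂_1: C_1 → C_0 sends each edge [p,q] (with p < q) to q − p. For instance
  ∂RU = U − R.
This gives a 6×6 integer matrix of rank 5; reducing to Smith normal form yields diagonal entries (1,1,1,1,1).

Reading off H_k = ker ∂_k / im ∂_{k+1}:

  H_0: rank C_0 − rank ∂_1 = 6 − 5 = 1, and the invariant factors of ∂_1 are all 1, so H_0 ≅ Z.
  H_1: rank ker ∂_1 − rank ∂_2 = (6 − 5) − 0 = 1, and there is no ∂_2, so H_1 ≅ Z.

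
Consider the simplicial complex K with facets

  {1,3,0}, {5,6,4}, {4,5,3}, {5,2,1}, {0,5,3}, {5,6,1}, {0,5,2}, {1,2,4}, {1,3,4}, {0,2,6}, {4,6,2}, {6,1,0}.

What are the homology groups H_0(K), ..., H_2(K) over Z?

H_0 ≅ Z,  H_1 ≅ Z/2Z,  H_2 = 0.

Order the vertices as 0 < 1 < 2 < 3 < 4 < 5 < 6. Listing each simplex with vertices in this order, K has dimension 2 with simplices:

  0-simplices (7): [0], [1], [2], [3], [4], [5], [6]
  1-simplices (18): [0,1], [0,2], [0,3], [0,5], [0,6], [1,2], [1,3], [1,4], [1,5], [1,6], [2,4], [2,5], [2,6], [3,4], [3,5], [4,5], [4,6], [5,6]
  2-simplices (12): [0,1,3], [0,1,6], [0,2,5], [0,2,6], [0,3,5], [1,2,4], [1,2,5], [1,3,4], [1,5,6], [2,4,6], [3,4,5], [4,5,6]

giving chain groups C_0 ≅ Z^7, C_1 ≅ Z^18, C_2 ≅ Z^12.

Boundary ∂_1: C_1 → C_0 sends each edge [p,q] (with p < q) to q − p.
This gives a 7×18 integer matrix of rank 6; reducing to Smith normal form yields diagonal entries (1,1,1,1,1,1).

The boundary map ∂_2: C_2 → C_1 acts by ∂[p,q,r] = [q,r] − [p,r] + [p,q]. For instance
  ∂[3,4,5] = [4,5] − [3,5] + [3,4],
  ∂[0,2,5] = [2,5] − [0,5] + [0,2].
The resulting 18×12 matrix has rank 12, and its Smith normal form has invariant factors (1,1,1,1,1,1,1,1,1,1,1,2).

Now H_k = ker ∂_k / im ∂_{k+1}, so:

  H_0: rank C_0 − rank ∂_1 = 7 − 6 = 1, and the invariant factors of ∂_1 are all 1, so H_0 = Z.
  H_1: rank ker ∂_1 − rank ∂_2 = (18 − 6) − 12 = 0, and ∂_2 has invariant factor 2 > 1, so H_1 = Z/2Z.
  H_2: rank ker ∂_2 − rank ∂_3 = (12 − 12) − 0 = 0, and there is no ∂_3, so H_2 = 0.

(K is a triangulation of the real projective plane RP^2.)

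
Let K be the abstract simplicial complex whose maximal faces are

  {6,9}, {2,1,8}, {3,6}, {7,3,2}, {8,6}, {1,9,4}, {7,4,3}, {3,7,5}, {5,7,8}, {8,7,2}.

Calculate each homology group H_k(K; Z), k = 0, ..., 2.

H_0 = Z,  H_1 = Z^3,  H_2 = 0.

We work with the vertex ordering 1 < 2 < 3 < 4 < 5 < 6 < 7 < 8 < 9. The simplices of K, each written with vertices in increasing order, are:

  0-simplices (9): [1], [2], [3], [4], [5], [6], [7], [8], [9]
  1-simplices (18): [1,2], [1,4], [1,8], [1,9], [2,3], [2,7], [2,8], [3,4], [3,5], [3,6], [3,7], [4,7], [4,9], [5,7], [5,8], [6,8], [6,9], [7,8]
  2-simplices (7): [1,2,8], [1,4,9], [2,3,7], [2,7,8], [3,4,7], [3,5,7], [5,7,8]

Hence C_0 ≅ Z^9, C_1 ≅ Z^18, C_2 ≅ Z^7.

∂_1: C_1 → C_0 maps an edge to its endpoints' difference, ∂[p,q] = q − p. For instance
  ∂[1,2] = [2] − [1].
The resulting 9×18 matrix has rank 8, and its Smith normal form has invariant factors (1,1,1,1,1,1,1,1).

The boundary map ∂_2: C_2 → C_1 sends each 2-simplex [p,q,r] to [q,r] − [p,r] + [p,q]. For instance
  ∂[3,5,7] = [5,7] − [3,7] + [3,5],
  ∂[5,7,8] = [7,8] − [5,8] + [5,7].
This gives a 18×7 integer matrix of rank 7; reducing to Smith normal form yields diagonal entries (1,1,1,1,1,1,1).

Now H_k = ker ∂_k / im ∂_{k+1}, so:

  H_0: rank C_0 − rank ∂_1 = 9 − 8 = 1, and the invariant factors of ∂_1 are all 1, so H_0 ≅ Z.
  H_1: rank ker ∂_1 − rank ∂_2 = (18 − 8) − 7 = 3, and the invariant factors of ∂_2 are all 1, so H_1 ≅ Z^3.
  H_2: rank ker ∂_2 − rank ∂_3 = (7 − 7) − 0 = 0, and there is no ∂_3, so H_2 ≅ 0.

As a check, the Euler characteristic is 9 − 18 + 7 = -2, which agrees with 1 − 3 + 0 = -2.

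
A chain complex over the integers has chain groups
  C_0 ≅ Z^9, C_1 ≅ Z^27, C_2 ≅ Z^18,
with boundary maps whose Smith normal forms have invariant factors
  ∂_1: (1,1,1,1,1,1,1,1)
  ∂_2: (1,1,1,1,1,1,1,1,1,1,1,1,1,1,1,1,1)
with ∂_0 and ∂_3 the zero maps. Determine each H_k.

H_0: b_0 = 9 − 0 − 8 = 1; torsion from ∂_1 factors > 1: none. So H_0 = Z.
H_1: b_1 = 27 − 8 − 17 = 2; torsion from ∂_2 factors > 1: none. So H_1 = Z^2.
H_2: b_2 = 18 − 17 − 0 = 1; torsion from ∂_3 factors > 1: none. So H_2 = Z.

H_0 = Z,  H_1 = Z^2,  H_2 = Z.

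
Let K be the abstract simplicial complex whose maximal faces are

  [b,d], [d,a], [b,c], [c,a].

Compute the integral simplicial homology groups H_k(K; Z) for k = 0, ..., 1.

K has 4 vertices, 4 edges.
rank ∂_0 = 0, rank ∂_1 = 3 ⇒ b_0 = 4 − 0 − 3 = 1; all invariant factors of ∂_1 are 1 so no torsion. So H_0 = Z.
rank ∂_1 = 3, rank ∂_2 = 0 ⇒ b_1 = 4 − 3 − 0 = 1. So H_1 = Z.

H_0 = Z,  H_1 = Z.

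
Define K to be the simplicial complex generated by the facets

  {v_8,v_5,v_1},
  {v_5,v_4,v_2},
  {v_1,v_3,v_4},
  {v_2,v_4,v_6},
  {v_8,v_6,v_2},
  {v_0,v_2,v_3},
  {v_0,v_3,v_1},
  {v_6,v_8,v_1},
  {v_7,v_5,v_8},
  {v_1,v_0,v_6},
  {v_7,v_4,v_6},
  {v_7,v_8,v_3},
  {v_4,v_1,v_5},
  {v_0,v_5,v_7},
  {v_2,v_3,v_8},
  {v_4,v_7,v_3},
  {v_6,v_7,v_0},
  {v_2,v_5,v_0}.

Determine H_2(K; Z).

Order the vertices as v_0 < v_1 < v_2 < v_3 < v_4 < v_5 < v_6 < v_7 < v_8. Listing each simplex with vertices in this order, K has dimension 2 with simplices:

  0-simplices (9): [v_0], [v_1], [v_2], [v_3], [v_4], [v_5], [v_6], [v_7], [v_8]
  1-simplices (27): (27 of them)
  2-simplices (18): (18 of them)

giving chain groups C_0 ≅ Z^9, C_1 ≅ Z^27, C_2 ≅ Z^18.

Boundary ∂_1: C_1 → C_0 sends each edge [p,q] (with p < q) to q − p. For instance
  ∂[v_0,v_5] = [v_5] − [v_0].
The 9×27 boundary matrix has rank 8 and Smith normal form diag(1,1,1,1,1,1,1,1).

The boundary map ∂_2: C_2 → C_1 maps a triangle to the signed sum of its edges. For instance
  ∂[v_0,v_6,v_7] = [v_6,v_7] − [v_0,v_7] + [v_0,v_6],
  ∂[v_2,v_3,v_8] = [v_3,v_8] − [v_2,v_8] + [v_2,v_3].
The resulting 27×18 matrix has rank 17, and its Smith normal form has invariant factors (1,1,1,1,1,1,1,1,1,1,1,1,1,1,1,1,1).

Computing H_k = (kernel of ∂_k) / (image of ∂_{k+1}):

  H_2: rank ker ∂_2 − rank ∂_3 = (18 − 17) − 0 = 1, and there is no ∂_3, so H_2 = Z.

H_2 ≅ Z.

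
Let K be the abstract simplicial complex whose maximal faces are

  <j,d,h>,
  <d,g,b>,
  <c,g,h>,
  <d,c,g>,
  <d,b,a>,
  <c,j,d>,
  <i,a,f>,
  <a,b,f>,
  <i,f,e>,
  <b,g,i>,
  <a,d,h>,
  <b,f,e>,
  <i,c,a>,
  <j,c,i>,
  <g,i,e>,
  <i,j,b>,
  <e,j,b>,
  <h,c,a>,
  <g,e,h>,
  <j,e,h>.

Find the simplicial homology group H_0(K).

K has 10 vertices, 30 edges, 20 triangles.
rank ∂_0 = 0, rank ∂_1 = 9 ⇒ b_0 = 10 − 0 − 9 = 1; all invariant factors of ∂_1 are 1 so no torsion. So H_0 = Z.

H_0 = Z.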